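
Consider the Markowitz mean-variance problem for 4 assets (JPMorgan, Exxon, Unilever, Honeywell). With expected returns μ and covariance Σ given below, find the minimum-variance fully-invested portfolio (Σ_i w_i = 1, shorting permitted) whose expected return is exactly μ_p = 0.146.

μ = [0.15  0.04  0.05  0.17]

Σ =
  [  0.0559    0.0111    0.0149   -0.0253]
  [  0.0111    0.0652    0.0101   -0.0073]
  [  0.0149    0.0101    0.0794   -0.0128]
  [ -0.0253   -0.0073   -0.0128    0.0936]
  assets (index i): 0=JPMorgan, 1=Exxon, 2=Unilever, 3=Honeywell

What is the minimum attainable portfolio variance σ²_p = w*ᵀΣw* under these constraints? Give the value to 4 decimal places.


0.0193

p=Σ⁻¹μ = [3.8707  0.2287  0.3462  2.9277]
q=Σ⁻¹𝟙 = [21.2635  12.2584  10.0699  18.7644]
a=μᵀp=1.104770  b=𝟙ᵀp=7.373303  c=𝟙ᵀq=62.356196  D=ac−b²=14.523689
λ₁=(c·0.146−b)/D = (62.356196·0.146−7.373303)/14.523689 = 0.119164
λ₂=(a−b·0.146)/D = (1.104770−7.373303·0.146)/14.523689 = 0.001946
w* = 0.119164·p + 0.001946·q:
  w_0 = 0.119164·3.8707 + 0.001946·21.2635 = 0.5026  (JPMorgan)
  w_1 = 0.119164·0.2287 + 0.001946·12.2584 = 0.0511  (Exxon)
  w_2 = 0.119164·0.3462 + 0.001946·10.0699 = 0.0609  (Unilever)
  w_3 = 0.119164·2.9277 + 0.001946·18.7644 = 0.3854  (Honeywell)
Σw_i=1.0000  μᵀw=0.1460
σ²=wᵀΣw=λ₁·μ_p+λ₂ = 0.119164·0.146 + 0.001946 = 0.019344 ≈ 0.0193


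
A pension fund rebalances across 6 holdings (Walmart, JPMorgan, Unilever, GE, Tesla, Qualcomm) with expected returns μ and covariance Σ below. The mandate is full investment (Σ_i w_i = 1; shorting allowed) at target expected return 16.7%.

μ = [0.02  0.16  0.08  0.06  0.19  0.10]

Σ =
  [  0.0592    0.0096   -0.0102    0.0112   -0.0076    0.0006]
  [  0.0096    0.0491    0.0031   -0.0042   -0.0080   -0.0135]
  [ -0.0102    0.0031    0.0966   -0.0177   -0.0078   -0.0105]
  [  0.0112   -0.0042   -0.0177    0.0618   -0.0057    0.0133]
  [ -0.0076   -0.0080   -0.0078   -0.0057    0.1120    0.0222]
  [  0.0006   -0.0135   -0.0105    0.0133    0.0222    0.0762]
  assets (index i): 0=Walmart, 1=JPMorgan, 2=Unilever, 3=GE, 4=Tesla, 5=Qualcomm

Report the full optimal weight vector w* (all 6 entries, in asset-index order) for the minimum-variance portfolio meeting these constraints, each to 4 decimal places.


-0.1823  0.5775  0.0794  0.1132  0.2654  0.1468

g=Σ⁻¹μ = [-0.1579  4.0256  1.2601  1.5053  1.8610  1.3955]
h=Σ⁻¹𝟙 = [13.7758  23.5796  16.7132  18.2765  11.0477  13.0867]
a=μᵀg=1.325210  b=𝟙ᵀg=9.889630  c=𝟙ᵀh=96.479450  D=ac−b²=30.050772
λ₁=(c·0.167−b)/D = (96.479450·0.167−9.889630)/30.050772 = 0.207064
λ₂=(a−b·0.167)/D = (1.325210−9.889630·0.167)/30.050772 = -0.010860
w* = 0.207064·g + -0.010860·h:
  w_0 = 0.207064·-0.1579 + -0.010860·13.7758 = -0.1823  (Walmart)
  w_1 = 0.207064·4.0256 + -0.010860·23.5796 = 0.5775  (JPMorgan)
  w_2 = 0.207064·1.2601 + -0.010860·16.7132 = 0.0794  (Unilever)
  w_3 = 0.207064·1.5053 + -0.010860·18.2765 = 0.1132  (GE)
  w_4 = 0.207064·1.8610 + -0.010860·11.0477 = 0.2654  (Tesla)
  w_5 = 0.207064·1.3955 + -0.010860·13.0867 = 0.1468  (Qualcomm)
Σw_i=1.0000  μᵀw=0.1670
σ²=wᵀΣw=λ₁·μ_p+λ₂ = 0.207064·0.167 + -0.010860 = 0.023719 ≈ 0.0237


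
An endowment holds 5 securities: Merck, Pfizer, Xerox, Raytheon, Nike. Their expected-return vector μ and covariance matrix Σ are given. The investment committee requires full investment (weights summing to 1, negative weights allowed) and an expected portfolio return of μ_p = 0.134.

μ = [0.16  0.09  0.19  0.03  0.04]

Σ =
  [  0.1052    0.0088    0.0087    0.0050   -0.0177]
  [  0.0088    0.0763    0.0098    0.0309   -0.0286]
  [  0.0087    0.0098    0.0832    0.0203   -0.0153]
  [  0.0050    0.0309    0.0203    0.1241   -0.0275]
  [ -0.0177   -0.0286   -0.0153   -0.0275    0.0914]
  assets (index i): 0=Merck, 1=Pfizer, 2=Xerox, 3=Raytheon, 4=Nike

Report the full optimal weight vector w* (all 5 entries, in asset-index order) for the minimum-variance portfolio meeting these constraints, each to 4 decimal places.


0.2343  0.2101  0.3667  -0.0372  0.2260

u=Σ⁻¹μ = [1.4753  1.3473  2.2899  -0.2026  1.4673]
v=Σ⁻¹𝟙 = [10.5946  15.9297  11.4395  6.6445  21.8913]
a=μᵀu=0.845017  b=𝟙ᵀu=6.377298  c=𝟙ᵀv=66.499581  D=ac−b²=15.523318
λ₁=(c·0.134−b)/D = (66.499581·0.134−6.377298)/15.523318 = 0.163215
λ₂=(a−b·0.134)/D = (0.845017−6.377298·0.134)/15.523318 = -0.000615
w* = 0.163215·u + -0.000615·v:
  w_0 = 0.163215·1.4753 + -0.000615·10.5946 = 0.2343  (Merck)
  w_1 = 0.163215·1.3473 + -0.000615·15.9297 = 0.2101  (Pfizer)
  w_2 = 0.163215·2.2899 + -0.000615·11.4395 = 0.3667  (Xerox)
  w_3 = 0.163215·-0.2026 + -0.000615·6.6445 = -0.0372  (Raytheon)
  w_4 = 0.163215·1.4673 + -0.000615·21.8913 = 0.2260  (Nike)
Σw_i=1.0000  μᵀw=0.1340
σ²=wᵀΣw=λ₁·μ_p+λ₂ = 0.163215·0.134 + -0.000615 = 0.021256 ≈ 0.0213


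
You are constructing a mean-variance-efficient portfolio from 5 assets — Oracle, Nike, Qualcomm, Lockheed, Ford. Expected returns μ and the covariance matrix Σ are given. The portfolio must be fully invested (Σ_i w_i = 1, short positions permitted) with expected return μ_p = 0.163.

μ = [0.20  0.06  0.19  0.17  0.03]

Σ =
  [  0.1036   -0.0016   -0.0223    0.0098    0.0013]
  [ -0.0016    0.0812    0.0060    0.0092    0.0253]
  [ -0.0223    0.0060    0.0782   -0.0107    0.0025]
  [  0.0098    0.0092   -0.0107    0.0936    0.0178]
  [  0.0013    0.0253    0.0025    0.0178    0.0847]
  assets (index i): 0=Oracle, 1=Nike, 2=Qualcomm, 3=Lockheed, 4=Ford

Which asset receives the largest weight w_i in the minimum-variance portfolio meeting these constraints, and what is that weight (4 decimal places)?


g=Σ⁻¹μ = [2.4838  0.4151  3.3850  1.9633  -0.3204]
h=Σ⁻¹𝟙 = [12.4281  8.1780  16.7491  9.2111  6.7427]
a=μᵀg=1.488970  b=𝟙ᵀg=7.926819  c=𝟙ᵀh=53.309157  D=ac−b²=16.541293
λ₁=(c·0.163−b)/D = (53.309157·0.163−7.926819)/16.541293 = 0.046101
λ₂=(a−b·0.163)/D = (1.488970−7.926819·0.163)/16.541293 = 0.011903
w* = 0.046101·g + 0.011903·h:
  w_0 = 0.046101·2.4838 + 0.011903·12.4281 = 0.2624  (Oracle)
  w_1 = 0.046101·0.4151 + 0.011903·8.1780 = 0.1165  (Nike)
  w_2 = 0.046101·3.3850 + 0.011903·16.7491 = 0.3554  (Qualcomm)
  w_3 = 0.046101·1.9633 + 0.011903·9.2111 = 0.2002  (Lockheed)
  w_4 = 0.046101·-0.3204 + 0.011903·6.7427 = 0.0655  (Ford)
Σw_i=1.0000  μᵀw=0.1630
σ²=wᵀΣw=λ₁·μ_p+λ₂ = 0.046101·0.163 + 0.011903 = 0.019418 ≈ 0.0194

Qualcomm (0.3554)


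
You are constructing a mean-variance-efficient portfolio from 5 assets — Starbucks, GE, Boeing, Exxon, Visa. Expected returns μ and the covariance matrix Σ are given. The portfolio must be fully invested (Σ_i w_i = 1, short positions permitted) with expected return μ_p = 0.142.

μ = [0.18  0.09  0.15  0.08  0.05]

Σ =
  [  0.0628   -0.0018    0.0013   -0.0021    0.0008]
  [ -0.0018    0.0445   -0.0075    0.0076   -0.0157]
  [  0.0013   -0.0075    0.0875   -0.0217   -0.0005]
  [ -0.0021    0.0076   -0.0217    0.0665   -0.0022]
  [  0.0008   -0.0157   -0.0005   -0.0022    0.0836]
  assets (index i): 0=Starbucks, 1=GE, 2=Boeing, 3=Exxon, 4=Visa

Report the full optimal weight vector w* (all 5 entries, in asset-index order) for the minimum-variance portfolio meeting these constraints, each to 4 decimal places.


u=Σ⁻¹μ = [2.9388  2.6267  2.3484  1.7991  1.1246]
v=Σ⁻¹𝟙 = [16.7845  29.3710  18.4691  18.8307  17.9229]
a=μᵀu=1.317794  b=𝟙ᵀu=10.837559  c=𝟙ᵀv=101.378159  D=ac−b²=16.142819
λ₁=(c·0.142−b)/D = (101.378159·0.142−10.837559)/16.142819 = 0.220416
λ₂=(a−b·0.142)/D = (1.317794−10.837559·0.142)/16.142819 = -0.013699
w* = 0.220416·u + -0.013699·v:
  w_0 = 0.220416·2.9388 + -0.013699·16.7845 = 0.4178  (Starbucks)
  w_1 = 0.220416·2.6267 + -0.013699·29.3710 = 0.1766  (GE)
  w_2 = 0.220416·2.3484 + -0.013699·18.4691 = 0.2646  (Boeing)
  w_3 = 0.220416·1.7991 + -0.013699·18.8307 = 0.1386  (Exxon)
  w_4 = 0.220416·1.1246 + -0.013699·17.9229 = 0.0024  (Visa)
Σw_i=1.0000  μᵀw=0.1420
σ²=wᵀΣw=λ₁·μ_p+λ₂ = 0.220416·0.142 + -0.013699 = 0.017600 ≈ 0.0176

0.4178  0.1766  0.2646  0.1386  0.0024


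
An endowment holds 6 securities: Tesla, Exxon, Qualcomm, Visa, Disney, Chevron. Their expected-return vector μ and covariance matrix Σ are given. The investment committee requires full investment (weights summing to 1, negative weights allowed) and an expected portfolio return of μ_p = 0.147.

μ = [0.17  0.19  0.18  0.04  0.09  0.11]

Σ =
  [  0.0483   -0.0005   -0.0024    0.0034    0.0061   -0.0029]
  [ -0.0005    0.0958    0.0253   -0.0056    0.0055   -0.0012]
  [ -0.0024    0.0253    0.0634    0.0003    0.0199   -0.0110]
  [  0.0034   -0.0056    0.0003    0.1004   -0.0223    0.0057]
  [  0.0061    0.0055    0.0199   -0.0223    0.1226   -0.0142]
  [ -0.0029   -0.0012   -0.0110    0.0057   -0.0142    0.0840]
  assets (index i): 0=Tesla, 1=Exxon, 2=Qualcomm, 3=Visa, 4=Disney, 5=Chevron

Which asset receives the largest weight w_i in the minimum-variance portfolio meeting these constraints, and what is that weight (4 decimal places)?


Tesla (0.3215)

p=Σ⁻¹μ = [3.7137  1.3202  2.6685  0.3062  0.3258  1.8403]
q=Σ⁻¹𝟙 = [20.5758  7.2806  13.6313  10.6061  8.2815  15.1845]
a=μᵀp=1.606502  b=𝟙ᵀp=10.174719  c=𝟙ᵀq=75.559849  D=ac−b²=17.862114
λ₁=(c·0.147−b)/D = (75.559849·0.147−10.174719)/17.862114 = 0.052210
λ₂=(a−b·0.147)/D = (1.606502−10.174719·0.147)/17.862114 = 0.006204
w* = 0.052210·p + 0.006204·q:
  w_0 = 0.052210·3.7137 + 0.006204·20.5758 = 0.3215  (Tesla)
  w_1 = 0.052210·1.3202 + 0.006204·7.2806 = 0.1141  (Exxon)
  w_2 = 0.052210·2.6685 + 0.006204·13.6313 = 0.2239  (Qualcomm)
  w_3 = 0.052210·0.3062 + 0.006204·10.6061 = 0.0818  (Visa)
  w_4 = 0.052210·0.3258 + 0.006204·8.2815 = 0.0684  (Disney)
  w_5 = 0.052210·1.8403 + 0.006204·15.1845 = 0.1903  (Chevron)
Σw_i=1.0000  μᵀw=0.1470
σ²=wᵀΣw=λ₁·μ_p+λ₂ = 0.052210·0.147 + 0.006204 = 0.013879 ≈ 0.0139


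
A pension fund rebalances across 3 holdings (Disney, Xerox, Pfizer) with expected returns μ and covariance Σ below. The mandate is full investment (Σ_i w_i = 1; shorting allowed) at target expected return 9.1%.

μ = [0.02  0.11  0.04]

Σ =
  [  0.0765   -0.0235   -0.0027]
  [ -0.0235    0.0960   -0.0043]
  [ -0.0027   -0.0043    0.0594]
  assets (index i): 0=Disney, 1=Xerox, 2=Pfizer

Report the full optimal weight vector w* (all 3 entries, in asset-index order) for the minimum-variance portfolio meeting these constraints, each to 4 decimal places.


p=Σ⁻¹μ = [0.7059  1.3546  0.8036]
q=Σ⁻¹𝟙 = [18.5934  15.8114  18.8248]
a=μᵀp=0.195270  b=𝟙ᵀp=2.864108  c=𝟙ᵀq=53.229514  D=ac−b²=2.191008
λ₁=(c·0.091−b)/D = (53.229514·0.091−2.864108)/2.191008 = 0.903592
λ₂=(a−b·0.091)/D = (0.195270−2.864108·0.091)/2.191008 = -0.029833
w* = 0.903592·p + -0.029833·q:
  w_0 = 0.903592·0.7059 + -0.029833·18.5934 = 0.0832  (Disney)
  w_1 = 0.903592·1.3546 + -0.029833·15.8114 = 0.7523  (Xerox)
  w_2 = 0.903592·0.8036 + -0.029833·18.8248 = 0.1645  (Pfizer)
Σw_i=1.0000  μᵀw=0.0910
σ²=wᵀΣw=λ₁·μ_p+λ₂ = 0.903592·0.091 + -0.029833 = 0.052394 ≈ 0.0524

0.0832  0.7523  0.1645


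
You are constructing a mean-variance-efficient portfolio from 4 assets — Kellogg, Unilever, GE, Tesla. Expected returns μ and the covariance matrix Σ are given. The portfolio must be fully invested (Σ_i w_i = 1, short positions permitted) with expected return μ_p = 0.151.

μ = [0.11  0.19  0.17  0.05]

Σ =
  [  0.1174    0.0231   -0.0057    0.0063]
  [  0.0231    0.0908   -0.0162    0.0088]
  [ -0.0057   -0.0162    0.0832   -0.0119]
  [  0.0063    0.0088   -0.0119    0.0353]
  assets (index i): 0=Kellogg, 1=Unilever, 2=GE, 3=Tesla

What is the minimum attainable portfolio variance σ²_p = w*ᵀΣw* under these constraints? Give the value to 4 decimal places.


0.0219

x=Σ⁻¹μ = [0.5308  2.2878  2.7659  1.6838]
y=Σ⁻¹𝟙 = [5.8166  9.8664  18.7967  31.1675]
a=μᵀx=1.047457  b=𝟙ᵀx=7.268251  c=𝟙ᵀy=65.647154  D=ac−b²=15.935077
λ₁=(c·0.151−b)/D = (65.647154·0.151−7.268251)/15.935077 = 0.165953
λ₂=(a−b·0.151)/D = (1.047457−7.268251·0.151)/15.935077 = -0.003141
w* = 0.165953·x + -0.003141·y:
  w_0 = 0.165953·0.5308 + -0.003141·5.8166 = 0.0698  (Kellogg)
  w_1 = 0.165953·2.2878 + -0.003141·9.8664 = 0.3487  (Unilever)
  w_2 = 0.165953·2.7659 + -0.003141·18.7967 = 0.4000  (GE)
  w_3 = 0.165953·1.6838 + -0.003141·31.1675 = 0.1815  (Tesla)
Σw_i=1.0000  μᵀw=0.1510
σ²=wᵀΣw=λ₁·μ_p+λ₂ = 0.165953·0.151 + -0.003141 = 0.021918 ≈ 0.0219


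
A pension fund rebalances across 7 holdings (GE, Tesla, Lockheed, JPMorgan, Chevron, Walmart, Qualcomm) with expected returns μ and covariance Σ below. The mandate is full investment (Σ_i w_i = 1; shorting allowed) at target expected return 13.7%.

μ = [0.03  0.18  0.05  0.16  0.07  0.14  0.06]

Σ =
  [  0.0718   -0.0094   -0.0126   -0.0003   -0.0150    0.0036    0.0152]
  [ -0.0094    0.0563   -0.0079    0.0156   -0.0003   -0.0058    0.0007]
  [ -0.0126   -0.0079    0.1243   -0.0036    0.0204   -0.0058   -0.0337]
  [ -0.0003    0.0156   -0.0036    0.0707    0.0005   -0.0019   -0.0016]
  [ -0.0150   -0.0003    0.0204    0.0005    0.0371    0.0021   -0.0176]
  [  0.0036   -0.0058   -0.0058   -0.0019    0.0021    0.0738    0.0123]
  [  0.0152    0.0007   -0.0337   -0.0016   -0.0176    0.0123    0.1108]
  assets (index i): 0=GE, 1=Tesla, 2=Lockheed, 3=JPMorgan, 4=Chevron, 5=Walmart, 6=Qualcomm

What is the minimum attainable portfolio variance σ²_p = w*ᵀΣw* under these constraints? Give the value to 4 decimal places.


0.0142

g=Σ⁻¹μ = [1.1812  3.2477  0.7032  1.6420  2.2121  2.0084  0.7250]
h=Σ⁻¹𝟙 = [22.6869  21.3568  10.2691  10.4203  36.2347  11.9188  13.4845]
a=μᵀg=1.397435  b=𝟙ᵀg=11.719653  c=𝟙ᵀh=126.371057  D=ac−b²=39.245106
λ₁=(c·0.137−b)/D = (126.371057·0.137−11.719653)/39.245106 = 0.142519
λ₂=(a−b·0.137)/D = (1.397435−11.719653·0.137)/39.245106 = -0.005304
w* = 0.142519·g + -0.005304·h:
  w_0 = 0.142519·1.1812 + -0.005304·22.6869 = 0.0480  (GE)
  w_1 = 0.142519·3.2477 + -0.005304·21.3568 = 0.3496  (Tesla)
  w_2 = 0.142519·0.7032 + -0.005304·10.2691 = 0.0457  (Lockheed)
  w_3 = 0.142519·1.6420 + -0.005304·10.4203 = 0.1788  (JPMorgan)
  w_4 = 0.142519·2.2121 + -0.005304·36.2347 = 0.1231  (Chevron)
  w_5 = 0.142519·2.0084 + -0.005304·11.9188 = 0.2230  (Walmart)
  w_6 = 0.142519·0.7250 + -0.005304·13.4845 = 0.0318  (Qualcomm)
Σw_i=1.0000  μᵀw=0.1370
σ²=wᵀΣw=λ₁·μ_p+λ₂ = 0.142519·0.137 + -0.005304 = 0.014221 ≈ 0.0142


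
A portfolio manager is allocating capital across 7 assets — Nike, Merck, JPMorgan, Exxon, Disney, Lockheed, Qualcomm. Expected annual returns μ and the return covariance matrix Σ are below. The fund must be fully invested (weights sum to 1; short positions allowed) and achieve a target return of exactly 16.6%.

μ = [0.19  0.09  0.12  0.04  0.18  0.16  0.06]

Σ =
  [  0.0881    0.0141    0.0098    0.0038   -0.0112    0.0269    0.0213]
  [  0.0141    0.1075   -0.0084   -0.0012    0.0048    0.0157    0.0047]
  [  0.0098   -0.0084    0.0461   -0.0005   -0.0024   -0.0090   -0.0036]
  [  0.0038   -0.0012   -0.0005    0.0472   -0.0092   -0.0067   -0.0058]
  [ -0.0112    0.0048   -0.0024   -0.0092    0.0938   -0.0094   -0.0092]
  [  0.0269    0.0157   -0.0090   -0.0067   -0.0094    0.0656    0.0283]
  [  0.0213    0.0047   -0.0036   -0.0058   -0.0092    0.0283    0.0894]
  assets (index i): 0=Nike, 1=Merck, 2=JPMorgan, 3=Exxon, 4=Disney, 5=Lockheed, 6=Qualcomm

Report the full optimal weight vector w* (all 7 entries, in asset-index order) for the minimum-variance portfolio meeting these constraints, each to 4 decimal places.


u=Σ⁻¹μ = [1.1229  0.4239  3.1502  1.7041  2.5635  2.8606  -0.0230]
v=Σ⁻¹𝟙 = [-0.2619  8.0382  28.7572  28.7667  16.5811  18.5027  9.6990]
a=μᵀu=1.615436  b=𝟙ᵀu=11.802184  c=𝟙ᵀv=110.083046  D=ac−b²=38.540622
λ₁=(c·0.166−b)/D = (110.083046·0.166−11.802184)/38.540622 = 0.167916
λ₂=(a−b·0.166)/D = (1.615436−11.802184·0.166)/38.540622 = -0.008919
w* = 0.167916·u + -0.008919·v:
  w_0 = 0.167916·1.1229 + -0.008919·-0.2619 = 0.1909  (Nike)
  w_1 = 0.167916·0.4239 + -0.008919·8.0382 = -0.0005  (Merck)
  w_2 = 0.167916·3.1502 + -0.008919·28.7572 = 0.2725  (JPMorgan)
  w_3 = 0.167916·1.7041 + -0.008919·28.7667 = 0.0296  (Exxon)
  w_4 = 0.167916·2.5635 + -0.008919·16.5811 = 0.2826  (Disney)
  w_5 = 0.167916·2.8606 + -0.008919·18.5027 = 0.3153  (Lockheed)
  w_6 = 0.167916·-0.0230 + -0.008919·9.6990 = -0.0904  (Qualcomm)
Σw_i=1.0000  μᵀw=0.1660
σ²=wᵀΣw=λ₁·μ_p+λ₂ = 0.167916·0.166 + -0.008919 = 0.018956 ≈ 0.0190

0.1909  -0.0005  0.2725  0.0296  0.2826  0.3153  -0.0904


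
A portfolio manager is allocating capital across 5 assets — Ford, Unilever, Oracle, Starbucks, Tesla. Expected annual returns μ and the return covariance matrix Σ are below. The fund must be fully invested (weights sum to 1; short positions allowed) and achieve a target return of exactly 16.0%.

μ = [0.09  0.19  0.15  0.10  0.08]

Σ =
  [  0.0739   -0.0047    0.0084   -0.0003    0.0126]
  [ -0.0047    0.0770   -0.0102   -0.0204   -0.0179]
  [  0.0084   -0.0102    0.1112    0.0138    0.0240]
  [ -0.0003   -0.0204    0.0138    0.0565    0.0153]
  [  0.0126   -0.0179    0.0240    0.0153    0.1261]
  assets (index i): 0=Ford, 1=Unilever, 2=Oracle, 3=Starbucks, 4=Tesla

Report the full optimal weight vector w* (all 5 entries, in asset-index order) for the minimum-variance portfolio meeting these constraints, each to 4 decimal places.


p=Σ⁻¹μ = [1.2407  3.5022  1.1483  2.6334  0.4695]
q=Σ⁻¹𝟙 = [13.3516  21.9485  5.9253  22.6678  5.8336]
a=μᵀp=1.250230  b=𝟙ᵀp=8.994136  c=𝟙ᵀq=69.726897  D=ac−b²=6.280152
λ₁=(c·0.160−b)/D = (69.726897·0.160−8.994136)/6.280152 = 0.344286
λ₂=(a−b·0.160)/D = (1.250230−8.994136·0.160)/6.280152 = -0.030068
w* = 0.344286·p + -0.030068·q:
  w_0 = 0.344286·1.2407 + -0.030068·13.3516 = 0.0257  (Ford)
  w_1 = 0.344286·3.5022 + -0.030068·21.9485 = 0.5458  (Unilever)
  w_2 = 0.344286·1.1483 + -0.030068·5.9253 = 0.2172  (Oracle)
  w_3 = 0.344286·2.6334 + -0.030068·22.6678 = 0.2251  (Starbucks)
  w_4 = 0.344286·0.4695 + -0.030068·5.8336 = -0.0138  (Tesla)
Σw_i=1.0000  μᵀw=0.1600
σ²=wᵀΣw=λ₁·μ_p+λ₂ = 0.344286·0.160 + -0.030068 = 0.025018 ≈ 0.0250

0.0257  0.5458  0.2172  0.2251  -0.0138


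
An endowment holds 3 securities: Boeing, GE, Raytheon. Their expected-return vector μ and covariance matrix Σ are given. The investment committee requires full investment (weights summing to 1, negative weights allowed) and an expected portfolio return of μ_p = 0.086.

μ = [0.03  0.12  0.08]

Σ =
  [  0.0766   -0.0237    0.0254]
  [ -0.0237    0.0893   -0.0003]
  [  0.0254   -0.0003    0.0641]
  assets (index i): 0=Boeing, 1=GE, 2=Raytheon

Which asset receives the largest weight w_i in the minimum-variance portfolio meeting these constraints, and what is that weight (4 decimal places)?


GE (0.4484)

x=Σ⁻¹μ = [0.4989  1.4797  1.0573]
y=Σ⁻¹𝟙 = [14.4102  15.0561  9.9610]
a=μᵀx=0.277119  b=𝟙ᵀx=3.035915  c=𝟙ᵀy=39.427265  D=ac−b²=1.709243
λ₁=(c·0.086−b)/D = (39.427265·0.086−3.035915)/1.709243 = 0.207595
λ₂=(a−b·0.086)/D = (0.277119−3.035915·0.086)/1.709243 = 0.009378
w* = 0.207595·x + 0.009378·y:
  w_0 = 0.207595·0.4989 + 0.009378·14.4102 = 0.2387  (Boeing)
  w_1 = 0.207595·1.4797 + 0.009378·15.0561 = 0.4484  (GE)
  w_2 = 0.207595·1.0573 + 0.009378·9.9610 = 0.3129  (Raytheon)
Σw_i=1.0000  μᵀw=0.0860
σ²=wᵀΣw=λ₁·μ_p+λ₂ = 0.207595·0.086 + 0.009378 = 0.027231 ≈ 0.0272


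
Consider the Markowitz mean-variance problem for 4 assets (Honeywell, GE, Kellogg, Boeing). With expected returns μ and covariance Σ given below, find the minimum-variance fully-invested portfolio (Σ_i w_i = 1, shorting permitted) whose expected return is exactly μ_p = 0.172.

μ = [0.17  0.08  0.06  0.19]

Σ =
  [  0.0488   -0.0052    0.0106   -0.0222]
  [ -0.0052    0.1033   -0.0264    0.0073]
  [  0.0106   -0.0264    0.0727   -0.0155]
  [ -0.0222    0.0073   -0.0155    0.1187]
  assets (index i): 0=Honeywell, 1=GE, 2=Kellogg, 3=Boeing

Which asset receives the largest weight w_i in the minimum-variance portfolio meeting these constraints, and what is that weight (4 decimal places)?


x=Σ⁻¹μ = [4.5075  1.1062  1.1071  2.5202]
y=Σ⁻¹𝟙 = [24.6384  14.6413  18.5836  14.5589]
a=μᵀx=1.400041  b=𝟙ᵀx=9.241036  c=𝟙ᵀy=72.422167  D=ac−b²=15.997245
λ₁=(c·0.172−b)/D = (72.422167·0.172−9.241036)/15.997245 = 0.201008
λ₂=(a−b·0.172)/D = (1.400041−9.241036·0.172)/15.997245 = -0.011841
w* = 0.201008·x + -0.011841·y:
  w_0 = 0.201008·4.5075 + -0.011841·24.6384 = 0.6143  (Honeywell)
  w_1 = 0.201008·1.1062 + -0.011841·14.6413 = 0.0490  (GE)
  w_2 = 0.201008·1.1071 + -0.011841·18.5836 = 0.0025  (Kellogg)
  w_3 = 0.201008·2.5202 + -0.011841·14.5589 = 0.3342  (Boeing)
Σw_i=1.0000  μᵀw=0.1720
σ²=wᵀΣw=λ₁·μ_p+λ₂ = 0.201008·0.172 + -0.011841 = 0.022733 ≈ 0.0227

Honeywell (0.6143)


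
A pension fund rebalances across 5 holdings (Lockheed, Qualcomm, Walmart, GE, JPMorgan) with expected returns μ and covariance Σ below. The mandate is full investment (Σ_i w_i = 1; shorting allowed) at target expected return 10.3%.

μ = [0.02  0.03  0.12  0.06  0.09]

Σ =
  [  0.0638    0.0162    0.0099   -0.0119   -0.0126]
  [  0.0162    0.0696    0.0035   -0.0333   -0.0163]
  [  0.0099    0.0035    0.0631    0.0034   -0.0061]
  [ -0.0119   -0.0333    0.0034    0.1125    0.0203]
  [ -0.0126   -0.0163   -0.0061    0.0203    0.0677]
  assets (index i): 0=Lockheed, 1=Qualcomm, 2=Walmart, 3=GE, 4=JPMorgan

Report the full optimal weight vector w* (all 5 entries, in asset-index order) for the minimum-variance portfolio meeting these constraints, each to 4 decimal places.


g=Σ⁻¹μ = [0.1904  0.8899  1.9535  0.4664  1.6153]
h=Σ⁻¹𝟙 = [14.5182  21.0235  13.6547  12.6299  19.9781]
a=μᵀg=0.438285  b=𝟙ᵀg=5.115459  c=𝟙ᵀh=81.804376  D=ac−b²=9.685742
λ₁=(c·0.103−b)/D = (81.804376·0.103−5.115459)/9.685742 = 0.341780
λ₂=(a−b·0.103)/D = (0.438285−5.115459·0.103)/9.685742 = -0.009148
w* = 0.341780·g + -0.009148·h:
  w_0 = 0.341780·0.1904 + -0.009148·14.5182 = -0.0677  (Lockheed)
  w_1 = 0.341780·0.8899 + -0.009148·21.0235 = 0.1118  (Qualcomm)
  w_2 = 0.341780·1.9535 + -0.009148·13.6547 = 0.5428  (Walmart)
  w_3 = 0.341780·0.4664 + -0.009148·12.6299 = 0.0439  (GE)
  w_4 = 0.341780·1.6153 + -0.009148·19.9781 = 0.3693  (JPMorgan)
Σw_i=1.0000  μᵀw=0.1030
σ²=wᵀΣw=λ₁·μ_p+λ₂ = 0.341780·0.103 + -0.009148 = 0.026055 ≈ 0.0261

-0.0677  0.1118  0.5428  0.0439  0.3693


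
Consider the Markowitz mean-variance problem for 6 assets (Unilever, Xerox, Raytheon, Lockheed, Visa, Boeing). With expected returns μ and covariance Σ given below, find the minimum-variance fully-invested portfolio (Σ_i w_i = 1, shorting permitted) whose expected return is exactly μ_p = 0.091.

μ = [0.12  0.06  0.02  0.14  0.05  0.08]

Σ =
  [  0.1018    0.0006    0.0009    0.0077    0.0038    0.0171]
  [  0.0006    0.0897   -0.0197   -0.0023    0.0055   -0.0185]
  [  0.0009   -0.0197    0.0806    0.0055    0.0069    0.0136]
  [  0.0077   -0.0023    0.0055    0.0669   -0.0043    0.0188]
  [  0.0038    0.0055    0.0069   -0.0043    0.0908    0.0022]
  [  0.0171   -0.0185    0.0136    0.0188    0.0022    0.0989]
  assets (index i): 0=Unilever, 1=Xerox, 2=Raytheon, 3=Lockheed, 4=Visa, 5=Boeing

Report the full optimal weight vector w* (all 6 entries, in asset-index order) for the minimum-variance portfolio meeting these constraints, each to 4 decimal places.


u=Σ⁻¹μ = [0.9413  0.8024  0.1911  1.9197  0.5295  0.3933]
v=Σ⁻¹𝟙 = [7.1134  15.2776  13.1992  12.0725  9.1789  7.4250]
a=μᵀu=0.491627  b=𝟙ᵀu=4.777345  c=𝟙ᵀv=64.266593  D=ac−b²=8.772141
λ₁=(c·0.091−b)/D = (64.266593·0.091−4.777345)/8.772141 = 0.122081
λ₂=(a−b·0.091)/D = (0.491627−4.777345·0.091)/8.772141 = 0.006485
w* = 0.122081·u + 0.006485·v:
  w_0 = 0.122081·0.9413 + 0.006485·7.1134 = 0.1611  (Unilever)
  w_1 = 0.122081·0.8024 + 0.006485·15.2776 = 0.1970  (Xerox)
  w_2 = 0.122081·0.1911 + 0.006485·13.1992 = 0.1089  (Raytheon)
  w_3 = 0.122081·1.9197 + 0.006485·12.0725 = 0.3127  (Lockheed)
  w_4 = 0.122081·0.5295 + 0.006485·9.1789 = 0.1242  (Visa)
  w_5 = 0.122081·0.3933 + 0.006485·7.4250 = 0.0962  (Boeing)
Σw_i=1.0000  μᵀw=0.0910
σ²=wᵀΣw=λ₁·μ_p+λ₂ = 0.122081·0.091 + 0.006485 = 0.017595 ≈ 0.0176

0.1611  0.1970  0.1089  0.3127  0.1242  0.0962


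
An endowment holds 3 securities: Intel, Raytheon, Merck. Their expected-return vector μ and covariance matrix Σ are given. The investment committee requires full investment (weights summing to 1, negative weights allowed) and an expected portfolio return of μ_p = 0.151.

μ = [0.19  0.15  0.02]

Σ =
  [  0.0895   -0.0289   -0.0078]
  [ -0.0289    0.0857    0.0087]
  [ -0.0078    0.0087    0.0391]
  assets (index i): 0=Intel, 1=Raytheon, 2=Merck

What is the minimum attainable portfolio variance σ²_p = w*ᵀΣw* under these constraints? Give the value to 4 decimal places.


0.0230

u=Σ⁻¹μ = [3.0479  2.7260  0.5130]
v=Σ⁻¹𝟙 = [18.3438  15.2308  25.8459]
a=μᵀu=0.998256  b=𝟙ᵀu=6.286845  c=𝟙ᵀv=59.420391  D=ac−b²=19.792328
λ₁=(c·0.151−b)/D = (59.420391·0.151−6.286845)/19.792328 = 0.135691
λ₂=(a−b·0.151)/D = (0.998256−6.286845·0.151)/19.792328 = 0.002473
w* = 0.135691·u + 0.002473·v:
  w_0 = 0.135691·3.0479 + 0.002473·18.3438 = 0.4589  (Intel)
  w_1 = 0.135691·2.7260 + 0.002473·15.2308 = 0.4076  (Raytheon)
  w_2 = 0.135691·0.5130 + 0.002473·25.8459 = 0.1335  (Merck)
Σw_i=1.0000  μᵀw=0.1510
σ²=wᵀΣw=λ₁·μ_p+λ₂ = 0.135691·0.151 + 0.002473 = 0.022962 ≈ 0.0230


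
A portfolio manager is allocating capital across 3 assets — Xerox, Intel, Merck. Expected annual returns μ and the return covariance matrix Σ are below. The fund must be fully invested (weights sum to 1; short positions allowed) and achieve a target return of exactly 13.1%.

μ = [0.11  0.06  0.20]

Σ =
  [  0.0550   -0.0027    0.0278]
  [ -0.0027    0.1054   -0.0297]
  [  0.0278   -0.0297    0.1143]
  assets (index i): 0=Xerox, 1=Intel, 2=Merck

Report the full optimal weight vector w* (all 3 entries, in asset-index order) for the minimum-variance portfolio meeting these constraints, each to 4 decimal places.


g=Σ⁻¹μ = [1.1695  1.0921  1.7491]
h=Σ⁻¹𝟙 = [14.5420  12.2239  8.3883]
a=μᵀg=0.543993  b=𝟙ᵀg=4.010710  c=𝟙ᵀh=35.154155  D=ac−b²=3.037817
λ₁=(c·0.131−b)/D = (35.154155·0.131−4.010710)/3.037817 = 0.195695
λ₂=(a−b·0.131)/D = (0.543993−4.010710·0.131)/3.037817 = 0.006119
w* = 0.195695·g + 0.006119·h:
  w_0 = 0.195695·1.1695 + 0.006119·14.5420 = 0.3179  (Xerox)
  w_1 = 0.195695·1.0921 + 0.006119·12.2239 = 0.2885  (Intel)
  w_2 = 0.195695·1.7491 + 0.006119·8.3883 = 0.3936  (Merck)
Σw_i=1.0000  μᵀw=0.1310
σ²=wᵀΣw=λ₁·μ_p+λ₂ = 0.195695·0.131 + 0.006119 = 0.031755 ≈ 0.0318

0.3179  0.2885  0.3936


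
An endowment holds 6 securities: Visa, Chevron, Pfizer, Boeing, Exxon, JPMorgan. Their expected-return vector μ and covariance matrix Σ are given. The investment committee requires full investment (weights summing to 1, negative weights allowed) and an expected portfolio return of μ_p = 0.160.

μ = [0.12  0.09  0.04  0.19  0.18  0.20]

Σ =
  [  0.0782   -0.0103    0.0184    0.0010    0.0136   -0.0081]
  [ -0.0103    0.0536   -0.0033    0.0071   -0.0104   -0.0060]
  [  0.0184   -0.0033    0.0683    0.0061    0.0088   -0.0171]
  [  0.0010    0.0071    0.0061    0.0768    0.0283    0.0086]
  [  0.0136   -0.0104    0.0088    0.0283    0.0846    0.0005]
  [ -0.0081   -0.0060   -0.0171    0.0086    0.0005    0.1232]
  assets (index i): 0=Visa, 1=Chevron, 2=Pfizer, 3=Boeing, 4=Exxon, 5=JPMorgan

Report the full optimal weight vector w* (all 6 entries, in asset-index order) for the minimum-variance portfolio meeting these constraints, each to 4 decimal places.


g=Σ⁻¹μ = [1.6403  2.3490  0.3701  1.4031  1.6343  1.7924]
h=Σ⁻¹𝟙 = [12.2068  24.4576  13.7791  4.5777  9.8311  11.6636]
a=μᵀg=1.342298  b=𝟙ᵀg=9.189241  c=𝟙ᵀh=76.515889  D=ac−b²=18.264939
λ₁=(c·0.160−b)/D = (76.515889·0.160−9.189241)/18.264939 = 0.167167
λ₂=(a−b·0.160)/D = (1.342298−9.189241·0.160)/18.264939 = -0.007007
w* = 0.167167·g + -0.007007·h:
  w_0 = 0.167167·1.6403 + -0.007007·12.2068 = 0.1887  (Visa)
  w_1 = 0.167167·2.3490 + -0.007007·24.4576 = 0.2213  (Chevron)
  w_2 = 0.167167·0.3701 + -0.007007·13.7791 = -0.0347  (Pfizer)
  w_3 = 0.167167·1.4031 + -0.007007·4.5777 = 0.2025  (Boeing)
  w_4 = 0.167167·1.6343 + -0.007007·9.8311 = 0.2043  (Exxon)
  w_5 = 0.167167·1.7924 + -0.007007·11.6636 = 0.2179  (JPMorgan)
Σw_i=1.0000  μᵀw=0.1600
σ²=wᵀΣw=λ₁·μ_p+λ₂ = 0.167167·0.160 + -0.007007 = 0.019740 ≈ 0.0197

0.1887  0.2213  -0.0347  0.2025  0.2043  0.2179


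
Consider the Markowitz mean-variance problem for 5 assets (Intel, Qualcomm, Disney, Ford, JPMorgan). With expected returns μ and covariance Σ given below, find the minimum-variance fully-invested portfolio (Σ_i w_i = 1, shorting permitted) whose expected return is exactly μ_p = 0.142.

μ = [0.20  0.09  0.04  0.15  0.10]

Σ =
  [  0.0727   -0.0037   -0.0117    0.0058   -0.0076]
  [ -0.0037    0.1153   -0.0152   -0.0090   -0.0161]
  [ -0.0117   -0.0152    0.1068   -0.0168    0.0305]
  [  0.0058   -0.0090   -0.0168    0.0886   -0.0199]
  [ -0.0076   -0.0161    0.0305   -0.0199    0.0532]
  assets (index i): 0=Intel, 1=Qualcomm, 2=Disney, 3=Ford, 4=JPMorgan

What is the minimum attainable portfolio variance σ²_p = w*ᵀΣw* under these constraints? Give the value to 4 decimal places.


0.0137

g=Σ⁻¹μ = [3.0561  1.6148  0.3171  2.5178  3.5650]
h=Σ⁻¹𝟙 = [17.3395  15.8896  8.4604  19.8025  28.6397]
a=μᵀg=1.503395  b=𝟙ᵀg=11.070738  c=𝟙ᵀh=90.131760  D=ac−b²=12.942435
λ₁=(c·0.142−b)/D = (90.131760·0.142−11.070738)/12.942435 = 0.133512
λ₂=(a−b·0.142)/D = (1.503395−11.070738·0.142)/12.942435 = -0.005304
w* = 0.133512·g + -0.005304·h:
  w_0 = 0.133512·3.0561 + -0.005304·17.3395 = 0.3160  (Intel)
  w_1 = 0.133512·1.6148 + -0.005304·15.8896 = 0.1313  (Qualcomm)
  w_2 = 0.133512·0.3171 + -0.005304·8.4604 = -0.0025  (Disney)
  w_3 = 0.133512·2.5178 + -0.005304·19.8025 = 0.2311  (Ford)
  w_4 = 0.133512·3.5650 + -0.005304·28.6397 = 0.3241  (JPMorgan)
Σw_i=1.0000  μᵀw=0.1420
σ²=wᵀΣw=λ₁·μ_p+λ₂ = 0.133512·0.142 + -0.005304 = 0.013655 ≈ 0.0137


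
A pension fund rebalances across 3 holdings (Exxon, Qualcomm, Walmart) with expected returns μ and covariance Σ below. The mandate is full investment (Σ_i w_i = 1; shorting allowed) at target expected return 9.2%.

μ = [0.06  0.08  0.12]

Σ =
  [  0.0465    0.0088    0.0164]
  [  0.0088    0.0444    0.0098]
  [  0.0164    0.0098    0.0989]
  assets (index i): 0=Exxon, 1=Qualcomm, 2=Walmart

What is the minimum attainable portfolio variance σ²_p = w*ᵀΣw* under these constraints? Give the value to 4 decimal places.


u=Σ⁻¹μ = [0.6773  1.4564  0.9567]
v=Σ⁻¹𝟙 = [16.0895  18.0863  5.6510]
a=μᵀu=0.271955  b=𝟙ᵀu=3.090399  c=𝟙ᵀv=39.826869  D=ac−b²=1.280561
λ₁=(c·0.092−b)/D = (39.826869·0.092−3.090399)/1.280561 = 0.447985
λ₂=(a−b·0.092)/D = (0.271955−3.090399·0.092)/1.280561 = -0.009653
w* = 0.447985·u + -0.009653·v:
  w_0 = 0.447985·0.6773 + -0.009653·16.0895 = 0.1481  (Exxon)
  w_1 = 0.447985·1.4564 + -0.009653·18.0863 = 0.4779  (Qualcomm)
  w_2 = 0.447985·0.9567 + -0.009653·5.6510 = 0.3740  (Walmart)
Σw_i=1.0000  μᵀw=0.0920
σ²=wᵀΣw=λ₁·μ_p+λ₂ = 0.447985·0.092 + -0.009653 = 0.031562 ≈ 0.0316

0.0316


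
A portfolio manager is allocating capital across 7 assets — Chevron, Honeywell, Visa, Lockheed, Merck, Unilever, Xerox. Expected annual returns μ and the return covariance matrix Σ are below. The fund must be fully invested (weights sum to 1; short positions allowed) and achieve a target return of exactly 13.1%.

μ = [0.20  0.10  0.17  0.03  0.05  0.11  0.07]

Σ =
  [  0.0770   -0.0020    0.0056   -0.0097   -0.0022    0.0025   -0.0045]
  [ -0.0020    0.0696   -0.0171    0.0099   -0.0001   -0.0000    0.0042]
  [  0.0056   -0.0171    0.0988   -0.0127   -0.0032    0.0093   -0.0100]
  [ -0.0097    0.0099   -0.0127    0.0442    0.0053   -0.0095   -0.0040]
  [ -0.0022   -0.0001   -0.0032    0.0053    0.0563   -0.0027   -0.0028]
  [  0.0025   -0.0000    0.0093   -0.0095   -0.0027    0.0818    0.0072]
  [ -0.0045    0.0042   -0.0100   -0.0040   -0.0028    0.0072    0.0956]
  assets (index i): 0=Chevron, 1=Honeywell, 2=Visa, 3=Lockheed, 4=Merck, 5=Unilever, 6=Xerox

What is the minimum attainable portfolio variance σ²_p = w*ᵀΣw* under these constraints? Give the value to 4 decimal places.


0.0127

x=Σ⁻¹μ = [2.7575  1.7305  2.1131  1.7188  1.0639  1.1650  1.0224]
y=Σ⁻¹𝟙 = [16.7705  13.8197  16.0753  29.6201  17.8318  12.7581  13.1248]
a=μᵀx=1.388253  b=𝟙ᵀx=11.571175  c=𝟙ᵀy=120.000122  D=ac−b²=32.698423
λ₁=(c·0.131−b)/D = (120.000122·0.131−11.571175)/32.698423 = 0.126882
λ₂=(a−b·0.131)/D = (1.388253−11.571175·0.131)/32.698423 = -0.003901
w* = 0.126882·x + -0.003901·y:
  w_0 = 0.126882·2.7575 + -0.003901·16.7705 = 0.2844  (Chevron)
  w_1 = 0.126882·1.7305 + -0.003901·13.8197 = 0.1657  (Honeywell)
  w_2 = 0.126882·2.1131 + -0.003901·16.0753 = 0.2054  (Visa)
  w_3 = 0.126882·1.7188 + -0.003901·29.6201 = 0.1025  (Lockheed)
  w_4 = 0.126882·1.0639 + -0.003901·17.8318 = 0.0654  (Merck)
  w_5 = 0.126882·1.1650 + -0.003901·12.7581 = 0.0980  (Unilever)
  w_6 = 0.126882·1.0224 + -0.003901·13.1248 = 0.0785  (Xerox)
Σw_i=1.0000  μᵀw=0.1310
σ²=wᵀΣw=λ₁·μ_p+λ₂ = 0.126882·0.131 + -0.003901 = 0.012720 ≈ 0.0127


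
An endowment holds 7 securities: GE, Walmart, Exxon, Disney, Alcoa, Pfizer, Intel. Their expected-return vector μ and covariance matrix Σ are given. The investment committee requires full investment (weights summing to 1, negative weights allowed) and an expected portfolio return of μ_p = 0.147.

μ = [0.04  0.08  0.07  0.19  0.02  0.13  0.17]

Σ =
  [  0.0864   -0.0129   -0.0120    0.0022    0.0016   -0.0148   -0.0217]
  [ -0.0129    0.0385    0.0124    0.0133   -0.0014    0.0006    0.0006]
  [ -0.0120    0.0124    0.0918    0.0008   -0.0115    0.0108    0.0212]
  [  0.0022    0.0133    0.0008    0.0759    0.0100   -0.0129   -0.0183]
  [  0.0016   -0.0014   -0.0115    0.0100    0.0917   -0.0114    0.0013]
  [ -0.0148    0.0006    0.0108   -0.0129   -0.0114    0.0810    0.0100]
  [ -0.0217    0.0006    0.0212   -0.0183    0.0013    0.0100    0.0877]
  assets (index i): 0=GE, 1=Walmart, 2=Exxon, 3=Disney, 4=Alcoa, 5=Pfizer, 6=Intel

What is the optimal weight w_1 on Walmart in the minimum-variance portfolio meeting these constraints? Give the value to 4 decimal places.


p=Σ⁻¹μ = [1.6440  1.4869  -0.1358  3.2182  0.0640  2.0882  2.8003]
q=Σ⁻¹𝟙 = [22.8868  27.2214  5.8917  12.8741  12.1844  17.3320  15.9845]
a=μᵀp=1.535469  b=𝟙ᵀp=11.165909  c=𝟙ᵀq=114.374974  D=ac−b²=50.941693
λ₁=(c·0.147−b)/D = (114.374974·0.147−11.165909)/50.941693 = 0.110856
λ₂=(a−b·0.147)/D = (1.535469−11.165909·0.147)/50.941693 = -0.002079
w* = 0.110856·p + -0.002079·q:
  w_0 = 0.110856·1.6440 + -0.002079·22.8868 = 0.1347  (GE)
  w_1 = 0.110856·1.4869 + -0.002079·27.2214 = 0.1082  (Walmart)
  w_2 = 0.110856·-0.1358 + -0.002079·5.8917 = -0.0273  (Exxon)
  w_3 = 0.110856·3.2182 + -0.002079·12.8741 = 0.3300  (Disney)
  w_4 = 0.110856·0.0640 + -0.002079·12.1844 = -0.0182  (Alcoa)
  w_5 = 0.110856·2.0882 + -0.002079·17.3320 = 0.1955  (Pfizer)
  w_6 = 0.110856·2.8003 + -0.002079·15.9845 = 0.2772  (Intel)
Σw_i=1.0000  μᵀw=0.1470
σ²=wᵀΣw=λ₁·μ_p+λ₂ = 0.110856·0.147 + -0.002079 = 0.014217 ≈ 0.0142

0.1082


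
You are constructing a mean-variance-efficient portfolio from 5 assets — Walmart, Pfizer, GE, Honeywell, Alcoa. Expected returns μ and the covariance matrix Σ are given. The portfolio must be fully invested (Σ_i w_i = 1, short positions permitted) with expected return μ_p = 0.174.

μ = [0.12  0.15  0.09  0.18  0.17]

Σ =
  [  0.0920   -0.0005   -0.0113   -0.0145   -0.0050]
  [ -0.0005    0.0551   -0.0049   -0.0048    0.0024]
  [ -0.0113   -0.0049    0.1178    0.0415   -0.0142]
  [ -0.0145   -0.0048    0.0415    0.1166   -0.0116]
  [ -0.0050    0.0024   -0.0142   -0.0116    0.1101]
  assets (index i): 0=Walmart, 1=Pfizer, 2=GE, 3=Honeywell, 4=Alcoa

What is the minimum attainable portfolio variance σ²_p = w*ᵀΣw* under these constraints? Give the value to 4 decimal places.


u=Σ⁻¹μ = [1.7875  2.8749  0.6269  1.8441  1.8377]
v=Σ⁻¹𝟙 = [14.1146  19.3587  8.8065  9.1282  11.3992]
a=μᵀu=1.346498  b=𝟙ᵀu=8.971085  c=𝟙ᵀv=62.807224  D=ac−b²=4.089444
λ₁=(c·0.174−b)/D = (62.807224·0.174−8.971085)/4.089444 = 0.478640
λ₂=(a−b·0.174)/D = (1.346498−8.971085·0.174)/4.089444 = -0.052445
w* = 0.478640·u + -0.052445·v:
  w_0 = 0.478640·1.7875 + -0.052445·14.1146 = 0.1153  (Walmart)
  w_1 = 0.478640·2.8749 + -0.052445·19.3587 = 0.3608  (Pfizer)
  w_2 = 0.478640·0.6269 + -0.052445·8.8065 = -0.1618  (GE)
  w_3 = 0.478640·1.8441 + -0.052445·9.1282 = 0.4039  (Honeywell)
  w_4 = 0.478640·1.8377 + -0.052445·11.3992 = 0.2818  (Alcoa)
Σw_i=1.0000  μᵀw=0.1740
σ²=wᵀΣw=λ₁·μ_p+λ₂ = 0.478640·0.174 + -0.052445 = 0.030838 ≈ 0.0308

0.0308


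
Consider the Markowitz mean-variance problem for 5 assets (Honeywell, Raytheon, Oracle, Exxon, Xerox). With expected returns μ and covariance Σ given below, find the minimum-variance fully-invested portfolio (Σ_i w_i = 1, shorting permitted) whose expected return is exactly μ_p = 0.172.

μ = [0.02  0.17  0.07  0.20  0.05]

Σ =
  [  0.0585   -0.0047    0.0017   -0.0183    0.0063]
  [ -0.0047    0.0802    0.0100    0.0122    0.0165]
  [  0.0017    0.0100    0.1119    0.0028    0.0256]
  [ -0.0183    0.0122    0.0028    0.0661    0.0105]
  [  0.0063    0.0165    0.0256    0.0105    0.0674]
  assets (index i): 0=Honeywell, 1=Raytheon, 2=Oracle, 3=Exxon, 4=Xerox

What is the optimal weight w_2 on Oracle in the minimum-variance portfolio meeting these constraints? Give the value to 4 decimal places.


0.0647

u=Σ⁻¹μ = [1.5203  1.7702  0.4818  3.1808  -0.5122]
v=Σ⁻¹𝟙 = [22.9392  9.1314  6.1091  18.7056  5.2227]
a=μᵀu=0.975631  b=𝟙ᵀu=6.441017  c=𝟙ᵀv=62.108030  D=ac−b²=19.107810
λ₁=(c·0.172−b)/D = (62.108030·0.172−6.441017)/19.107810 = 0.221981
λ₂=(a−b·0.172)/D = (0.975631−6.441017·0.172)/19.107810 = -0.006920
w* = 0.221981·u + -0.006920·v:
  w_0 = 0.221981·1.5203 + -0.006920·22.9392 = 0.1787  (Honeywell)
  w_1 = 0.221981·1.7702 + -0.006920·9.1314 = 0.3298  (Raytheon)
  w_2 = 0.221981·0.4818 + -0.006920·6.1091 = 0.0647  (Oracle)
  w_3 = 0.221981·3.1808 + -0.006920·18.7056 = 0.5766  (Exxon)
  w_4 = 0.221981·-0.5122 + -0.006920·5.2227 = -0.1498  (Xerox)
Σw_i=1.0000  μᵀw=0.1720
σ²=wᵀΣw=λ₁·μ_p+λ₂ = 0.221981·0.172 + -0.006920 = 0.031261 ≈ 0.0313


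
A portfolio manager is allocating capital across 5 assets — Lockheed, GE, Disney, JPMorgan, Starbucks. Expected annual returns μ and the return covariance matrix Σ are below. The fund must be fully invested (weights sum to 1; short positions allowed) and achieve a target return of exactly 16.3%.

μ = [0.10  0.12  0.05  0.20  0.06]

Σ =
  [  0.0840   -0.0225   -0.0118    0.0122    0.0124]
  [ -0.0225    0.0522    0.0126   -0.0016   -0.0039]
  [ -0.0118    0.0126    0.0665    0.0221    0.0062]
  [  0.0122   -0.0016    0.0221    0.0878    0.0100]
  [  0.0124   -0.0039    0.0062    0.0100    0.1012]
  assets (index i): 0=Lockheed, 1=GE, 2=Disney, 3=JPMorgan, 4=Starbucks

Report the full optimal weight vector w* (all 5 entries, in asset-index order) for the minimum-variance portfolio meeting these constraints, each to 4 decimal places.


0.2126  0.5049  -0.1705  0.4464  0.0066

p=Σ⁻¹μ = [1.6373  3.1670  -0.3012  2.1474  0.3206]
q=Σ⁻¹𝟙 = [18.2459  25.1104  10.9284  5.7207  7.3787]
a=μᵀp=0.977431  b=𝟙ᵀp=6.971106  c=𝟙ᵀq=67.383949  D=ac−b²=17.266855
λ₁=(c·0.163−b)/D = (67.383949·0.163−6.971106)/17.266855 = 0.232380
λ₂=(a−b·0.163)/D = (0.977431−6.971106·0.163)/17.266855 = -0.009200
w* = 0.232380·p + -0.009200·q:
  w_0 = 0.232380·1.6373 + -0.009200·18.2459 = 0.2126  (Lockheed)
  w_1 = 0.232380·3.1670 + -0.009200·25.1104 = 0.5049  (GE)
  w_2 = 0.232380·-0.3012 + -0.009200·10.9284 = -0.1705  (Disney)
  w_3 = 0.232380·2.1474 + -0.009200·5.7207 = 0.4464  (JPMorgan)
  w_4 = 0.232380·0.3206 + -0.009200·7.3787 = 0.0066  (Starbucks)
Σw_i=1.0000  μᵀw=0.1630
σ²=wᵀΣw=λ₁·μ_p+λ₂ = 0.232380·0.163 + -0.009200 = 0.028678 ≈ 0.0287
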